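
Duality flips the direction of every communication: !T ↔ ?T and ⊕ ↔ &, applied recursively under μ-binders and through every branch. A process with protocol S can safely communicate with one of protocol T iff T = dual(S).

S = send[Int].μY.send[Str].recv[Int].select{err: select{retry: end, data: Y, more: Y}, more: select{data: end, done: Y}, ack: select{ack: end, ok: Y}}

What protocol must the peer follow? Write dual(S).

send[Int] → recv[Int]
  μY → μY  (μ self-dual)
    send[Str] → recv[Str]
      recv[Int] → send[Int]
        select{err,more,ack} → offer{err,more,ack}  (⊕→&)
          [err]
            select{retry,data,more} → offer{retry,data,more}  (⊕→&)
              [retry]
                end ↦ end
              [data]
                Y ↦ Y
              [more]
                Y ↦ Y
          [more]
            select{data,done} → offer{data,done}  (⊕→&)
              [data]
                end ↦ end
              [done]
                Y ↦ Y
          [ack]
            select{ack,ok} → offer{ack,ok}  (⊕→&)
              [ack]
                end ↦ end
              [ok]
                Y ↦ Y

recv[Int].μY.recv[Str].send[Int].offer{err: offer{retry: end, data: Y, more: Y}, more: offer{data: end, done: Y}, ack: offer{ack: end, ok: Y}}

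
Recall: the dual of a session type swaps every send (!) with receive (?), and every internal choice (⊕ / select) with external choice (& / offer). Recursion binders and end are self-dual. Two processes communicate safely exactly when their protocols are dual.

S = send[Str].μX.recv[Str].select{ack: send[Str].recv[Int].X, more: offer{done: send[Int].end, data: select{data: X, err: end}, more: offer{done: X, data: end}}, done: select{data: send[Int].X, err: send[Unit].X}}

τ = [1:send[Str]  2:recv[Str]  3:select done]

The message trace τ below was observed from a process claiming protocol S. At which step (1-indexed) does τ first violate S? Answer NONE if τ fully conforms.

step 1: send[Str]  ✓  state: μX.…
step 2: recv[Str]  ✓  state: select{ack: send[Str].recv[Int].μX.…, more: offer{done: send[Int].end, data: select{data: μX.…, err: end}, more: offer{done: μX.…, data: end}}, done: select{data: send[Int].μX.…, err: send[Unit].μX.…}}
step 3: select done  ✓  state: select{data: send[Int].μX.…, err: send[Unit].μX.…}
τ conforms to S (length 3)

NONE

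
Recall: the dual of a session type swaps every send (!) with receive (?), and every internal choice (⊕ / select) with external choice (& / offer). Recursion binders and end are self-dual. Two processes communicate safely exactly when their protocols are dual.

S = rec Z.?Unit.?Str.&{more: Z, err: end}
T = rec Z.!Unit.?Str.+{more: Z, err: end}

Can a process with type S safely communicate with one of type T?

rec Z vs rec Z  match (rec unchanged)
  ?Unit vs !Unit  match
    ?Str vs ?Str  ✗ same direction on both sides — not dual

NO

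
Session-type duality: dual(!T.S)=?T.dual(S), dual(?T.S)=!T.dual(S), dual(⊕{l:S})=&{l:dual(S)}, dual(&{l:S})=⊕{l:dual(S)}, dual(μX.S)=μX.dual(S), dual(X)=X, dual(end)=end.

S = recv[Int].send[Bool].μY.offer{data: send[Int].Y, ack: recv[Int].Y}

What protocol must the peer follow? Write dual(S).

recv[Int] → send[Int]
  send[Bool] → recv[Bool]
    μY → μY  (μ self-dual)
      offer{data,ack} → select{data,ack}  (external→internal)
        • data:
          send[Int] → recv[Int]
            dual(Y) = Y
        • ack:
          recv[Int] → send[Int]
            dual(Y) = Y

send[Int].recv[Bool].μY.select{data: recv[Int].Y, ack: send[Int].Y}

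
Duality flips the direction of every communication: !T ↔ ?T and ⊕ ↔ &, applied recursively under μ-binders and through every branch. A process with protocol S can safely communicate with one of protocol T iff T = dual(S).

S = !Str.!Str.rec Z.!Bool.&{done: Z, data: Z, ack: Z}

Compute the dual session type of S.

!Str → ?Str
  !Str → ?Str
    rec Z → rec Z  (binder kept)
      !Bool → ?Bool
        &{done,data,ack} → +{done,data,ack}  (&→⊕)
          case done:
            Z self-dual
          case data:
            Z self-dual
          case ack:
            Z self-dual

?Str.?Str.rec Z.?Bool.+{done: Z, data: Z, ack: Z}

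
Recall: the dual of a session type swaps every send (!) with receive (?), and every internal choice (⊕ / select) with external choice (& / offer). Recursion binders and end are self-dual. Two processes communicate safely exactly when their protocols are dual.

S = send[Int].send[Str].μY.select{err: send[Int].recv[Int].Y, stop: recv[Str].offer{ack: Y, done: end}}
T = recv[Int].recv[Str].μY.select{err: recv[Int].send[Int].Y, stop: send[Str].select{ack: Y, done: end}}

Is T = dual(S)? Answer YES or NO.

send[Int] ‖ recv[Int]  ok
  send[Str] ‖ recv[Str]  ok
    μY ‖ μY  ok (rec unchanged)
      select{err,stop} ‖ select{err,stop}  ✗ choice polarity not flipped — not dual

NO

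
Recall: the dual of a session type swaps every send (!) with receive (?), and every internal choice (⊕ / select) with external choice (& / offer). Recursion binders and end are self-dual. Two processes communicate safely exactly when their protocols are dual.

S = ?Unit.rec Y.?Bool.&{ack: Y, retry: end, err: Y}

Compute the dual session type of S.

!Unit.rec Y.!Bool.+{ack: Y, retry: end, err: Y}

?Unit → !Unit
  rec Y → rec Y  (binder kept)
    ?Bool → !Bool
      &{ack,retry,err} → +{ack,retry,err}  (offer→select)
        • ack:
          Y self-dual
        • retry:
          end self-dual
        • err:
          Y self-dual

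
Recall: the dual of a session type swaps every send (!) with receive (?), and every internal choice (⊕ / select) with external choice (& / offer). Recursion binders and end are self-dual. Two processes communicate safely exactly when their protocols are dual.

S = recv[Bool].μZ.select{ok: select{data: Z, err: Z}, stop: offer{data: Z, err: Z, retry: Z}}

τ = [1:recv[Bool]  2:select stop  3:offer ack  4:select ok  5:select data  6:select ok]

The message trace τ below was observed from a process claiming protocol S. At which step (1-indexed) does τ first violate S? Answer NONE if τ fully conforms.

3

[1] recv[Bool]  ok  cont: μZ.…
[2] select stop  ok  cont: offer{data: μZ.…, err: μZ.…, retry: μZ.…}
[3] got offer ack, protocol expects offer data or offer err or offer retry  ✗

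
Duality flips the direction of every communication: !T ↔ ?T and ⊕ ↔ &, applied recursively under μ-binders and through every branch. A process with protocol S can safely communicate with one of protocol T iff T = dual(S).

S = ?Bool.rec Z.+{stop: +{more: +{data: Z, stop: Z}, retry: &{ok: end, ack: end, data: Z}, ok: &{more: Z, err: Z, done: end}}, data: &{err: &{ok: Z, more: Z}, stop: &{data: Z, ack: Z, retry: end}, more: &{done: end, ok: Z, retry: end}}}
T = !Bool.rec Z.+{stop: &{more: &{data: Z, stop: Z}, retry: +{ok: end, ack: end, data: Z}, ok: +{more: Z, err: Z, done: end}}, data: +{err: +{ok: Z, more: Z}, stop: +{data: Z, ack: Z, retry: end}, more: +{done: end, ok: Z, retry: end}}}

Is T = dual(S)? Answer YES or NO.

?Bool vs !Bool  match
  rec Z vs rec Z  match (rec unchanged)
    +{stop,data} vs +{stop,data}  ✗ choice polarity not flipped — not dual

NO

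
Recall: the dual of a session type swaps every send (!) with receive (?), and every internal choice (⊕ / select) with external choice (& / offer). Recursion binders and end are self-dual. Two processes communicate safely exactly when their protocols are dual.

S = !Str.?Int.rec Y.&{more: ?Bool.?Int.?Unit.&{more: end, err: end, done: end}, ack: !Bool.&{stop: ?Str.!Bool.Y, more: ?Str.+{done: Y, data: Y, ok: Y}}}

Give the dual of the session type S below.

!Str = ?Str
  ?Int = !Int
    rec Y = rec Y  (binder kept)
      &{more,ack} = +{more,ack}  (&→⊕)
        [more]
          ?Bool = !Bool
            ?Int = !Int
              ?Unit = !Unit
                &{more,err,done} = +{more,err,done}  (&→⊕)
                  [more]
                    dual(end) = end
                  [err]
                    dual(end) = end
                  [done]
                    dual(end) = end
        [ack]
          !Bool = ?Bool
            &{stop,more} = +{stop,more}  (&→⊕)
              [stop]
                ?Str = !Str
                  !Bool = ?Bool
                    dual(Y) = Y
              [more]
                ?Str = !Str
                  +{done,data,ok} = &{done,data,ok}  (⊕→&)
                    [done]
                      dual(Y) = Y
                    [data]
                      dual(Y) = Y
                    [ok]
                      dual(Y) = Y

?Str.!Int.rec Y.+{more: !Bool.!Int.!Unit.+{more: end, err: end, done: end}, ack: ?Bool.+{stop: !Str.?Bool.Y, more: !Str.&{done: Y, data: Y, ok: Y}}}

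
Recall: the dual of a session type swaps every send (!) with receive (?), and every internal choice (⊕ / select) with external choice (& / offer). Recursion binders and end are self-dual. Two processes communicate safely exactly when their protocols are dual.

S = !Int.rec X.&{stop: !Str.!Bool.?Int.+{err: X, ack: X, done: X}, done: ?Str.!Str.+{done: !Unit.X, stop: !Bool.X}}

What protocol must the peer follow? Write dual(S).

?Int.rec X.+{stop: ?Str.?Bool.!Int.&{err: X, ack: X, done: X}, done: !Str.?Str.&{done: ?Unit.X, stop: ?Bool.X}}

!Int = ?Int
  rec X = rec X  (binder kept)
    &{stop,done} = +{stop,done}  (&→⊕)
      case stop:
        !Str = ?Str
          !Bool = ?Bool
            ?Int = !Int
              +{err,ack,done} = &{err,ack,done}  (⊕→&)
                case err:
                  X ↦ X
                case ack:
                  X ↦ X
                case done:
                  X ↦ X
      case done:
        ?Str = !Str
          !Str = ?Str
            +{done,stop} = &{done,stop}  (⊕→&)
              case done:
                !Unit = ?Unit
                  X ↦ X
              case stop:
                !Bool = ?Bool
                  X ↦ X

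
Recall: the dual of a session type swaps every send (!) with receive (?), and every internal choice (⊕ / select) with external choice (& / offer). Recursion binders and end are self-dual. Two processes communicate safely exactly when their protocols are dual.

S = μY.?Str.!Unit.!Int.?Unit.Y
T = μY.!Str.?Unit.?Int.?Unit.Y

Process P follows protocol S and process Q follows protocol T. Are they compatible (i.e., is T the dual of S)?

μY vs μY  ok (binder kept)
  ?Str vs !Str  ok
    !Unit vs ?Unit  ok
      !Int vs ?Int  ok
        ?Unit vs ?Unit  ✗ same direction on both sides — not dual

NO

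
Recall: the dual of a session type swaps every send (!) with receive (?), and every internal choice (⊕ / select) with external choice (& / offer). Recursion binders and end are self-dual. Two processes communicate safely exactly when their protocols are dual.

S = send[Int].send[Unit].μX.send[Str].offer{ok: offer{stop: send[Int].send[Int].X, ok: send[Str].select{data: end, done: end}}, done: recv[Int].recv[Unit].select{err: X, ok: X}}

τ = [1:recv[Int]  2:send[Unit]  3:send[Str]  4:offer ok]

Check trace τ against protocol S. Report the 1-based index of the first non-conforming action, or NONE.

[1] got recv[Int], protocol expects send[Int]  ✗

1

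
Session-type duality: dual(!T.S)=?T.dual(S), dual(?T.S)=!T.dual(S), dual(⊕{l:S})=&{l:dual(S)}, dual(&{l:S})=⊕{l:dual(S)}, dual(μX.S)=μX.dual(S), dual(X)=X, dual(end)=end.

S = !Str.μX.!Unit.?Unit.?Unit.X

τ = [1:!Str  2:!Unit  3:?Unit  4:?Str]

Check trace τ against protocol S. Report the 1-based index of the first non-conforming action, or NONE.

4

[1] !Str  match  residual = μX.…
[2] !Unit  match  residual = ?Unit.?Unit.μX.…
[3] ?Unit  match  residual = ?Unit.μX.…
[4] got ?Str, protocol expects ?Unit  ✗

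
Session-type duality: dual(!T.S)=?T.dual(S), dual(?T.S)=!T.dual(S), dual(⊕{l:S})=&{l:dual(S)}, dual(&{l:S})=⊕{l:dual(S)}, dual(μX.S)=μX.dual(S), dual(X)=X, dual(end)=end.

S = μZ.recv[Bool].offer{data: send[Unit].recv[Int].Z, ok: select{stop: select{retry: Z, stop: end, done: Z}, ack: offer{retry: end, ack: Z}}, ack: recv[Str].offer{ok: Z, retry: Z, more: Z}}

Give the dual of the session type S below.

μZ.send[Bool].select{data: recv[Unit].send[Int].Z, ok: offer{stop: offer{retry: Z, stop: end, done: Z}, ack: select{retry: end, ack: Z}}, ack: send[Str].select{ok: Z, retry: Z, more: Z}}

μZ ↦ μZ  (rec unchanged)
  recv[Bool] ↦ send[Bool]
    offer{data,ok,ack} ↦ select{data,ok,ack}  (offer→select)
      • data:
        send[Unit] ↦ recv[Unit]
          recv[Int] ↦ send[Int]
            Z ↦ Z
      • ok:
        select{stop,ack} ↦ offer{stop,ack}  (⊕→&)
          • stop:
            select{retry,stop,done} ↦ offer{retry,stop,done}  (⊕→&)
              • retry:
                Z ↦ Z
              • stop:
                end ↦ end
              • done:
                Z ↦ Z
          • ack:
            offer{retry,ack} ↦ select{retry,ack}  (offer→select)
              • retry:
                end ↦ end
              • ack:
                Z ↦ Z
      • ack:
        recv[Str] ↦ send[Str]
          offer{ok,retry,more} ↦ select{ok,retry,more}  (offer→select)
            • ok:
              Z ↦ Z
            • retry:
              Z ↦ Z
            • more:
              Z ↦ Z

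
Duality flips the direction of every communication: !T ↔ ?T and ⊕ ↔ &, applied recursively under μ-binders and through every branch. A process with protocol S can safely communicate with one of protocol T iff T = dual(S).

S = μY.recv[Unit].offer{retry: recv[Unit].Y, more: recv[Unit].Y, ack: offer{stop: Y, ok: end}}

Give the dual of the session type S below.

μY.send[Unit].select{retry: send[Unit].Y, more: send[Unit].Y, ack: select{stop: Y, ok: end}}

μY ↦ μY  (binder kept)
  recv[Unit] ↦ send[Unit]
    offer{retry,more,ack} ↦ select{retry,more,ack}  (offer→select)
      case retry:
        recv[Unit] ↦ send[Unit]
          Y ↦ Y
      case more:
        recv[Unit] ↦ send[Unit]
          Y ↦ Y
      case ack:
        offer{stop,ok} ↦ select{stop,ok}  (offer→select)
          case stop:
            Y ↦ Y
          case ok:
            end ↦ end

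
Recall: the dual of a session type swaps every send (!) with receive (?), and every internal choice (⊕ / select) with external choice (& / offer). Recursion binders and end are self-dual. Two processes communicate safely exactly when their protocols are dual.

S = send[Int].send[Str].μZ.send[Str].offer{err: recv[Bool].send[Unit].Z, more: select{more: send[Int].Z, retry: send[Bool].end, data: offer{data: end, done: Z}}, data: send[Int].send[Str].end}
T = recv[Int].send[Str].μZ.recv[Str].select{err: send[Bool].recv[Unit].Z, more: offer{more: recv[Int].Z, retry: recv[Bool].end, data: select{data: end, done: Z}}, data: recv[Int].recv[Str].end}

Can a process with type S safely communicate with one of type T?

NO

send[Int] vs recv[Int]  match
  send[Str] vs send[Str]  ✗ same direction on both sides — not dual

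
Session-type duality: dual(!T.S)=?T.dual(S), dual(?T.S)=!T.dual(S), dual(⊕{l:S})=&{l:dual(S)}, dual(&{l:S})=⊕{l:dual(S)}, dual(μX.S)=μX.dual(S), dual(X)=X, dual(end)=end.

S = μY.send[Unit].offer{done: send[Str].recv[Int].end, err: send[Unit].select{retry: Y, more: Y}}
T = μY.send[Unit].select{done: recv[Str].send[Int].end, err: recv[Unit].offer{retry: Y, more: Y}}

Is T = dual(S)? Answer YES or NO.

NO

μY vs μY  match (rec unchanged)
  send[Unit] vs send[Unit]  ✗ same direction on both sides — not dual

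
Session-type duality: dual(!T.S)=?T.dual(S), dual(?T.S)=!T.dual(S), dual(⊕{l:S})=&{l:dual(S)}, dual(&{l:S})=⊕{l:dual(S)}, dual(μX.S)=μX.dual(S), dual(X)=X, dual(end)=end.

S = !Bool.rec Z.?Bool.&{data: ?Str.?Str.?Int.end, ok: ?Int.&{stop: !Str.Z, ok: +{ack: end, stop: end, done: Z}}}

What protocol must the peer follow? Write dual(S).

!Bool = ?Bool
  rec Z = rec Z  (binder kept)
    ?Bool = !Bool
      &{data,ok} = +{data,ok}  (&→⊕)
        case data:
          ?Str = !Str
            ?Str = !Str
              ?Int = !Int
                end ↦ end
        case ok:
          ?Int = !Int
            &{stop,ok} = +{stop,ok}  (&→⊕)
              case stop:
                !Str = ?Str
                  Z ↦ Z
              case ok:
                +{ack,stop,done} = &{ack,stop,done}  (select→offer)
                  case ack:
                    end ↦ end
                  case stop:
                    end ↦ end
                  case done:
                    Z ↦ Z

?Bool.rec Z.!Bool.+{data: !Str.!Str.!Int.end, ok: !Int.+{stop: ?Str.Z, ok: &{ack: end, stop: end, done: Z}}}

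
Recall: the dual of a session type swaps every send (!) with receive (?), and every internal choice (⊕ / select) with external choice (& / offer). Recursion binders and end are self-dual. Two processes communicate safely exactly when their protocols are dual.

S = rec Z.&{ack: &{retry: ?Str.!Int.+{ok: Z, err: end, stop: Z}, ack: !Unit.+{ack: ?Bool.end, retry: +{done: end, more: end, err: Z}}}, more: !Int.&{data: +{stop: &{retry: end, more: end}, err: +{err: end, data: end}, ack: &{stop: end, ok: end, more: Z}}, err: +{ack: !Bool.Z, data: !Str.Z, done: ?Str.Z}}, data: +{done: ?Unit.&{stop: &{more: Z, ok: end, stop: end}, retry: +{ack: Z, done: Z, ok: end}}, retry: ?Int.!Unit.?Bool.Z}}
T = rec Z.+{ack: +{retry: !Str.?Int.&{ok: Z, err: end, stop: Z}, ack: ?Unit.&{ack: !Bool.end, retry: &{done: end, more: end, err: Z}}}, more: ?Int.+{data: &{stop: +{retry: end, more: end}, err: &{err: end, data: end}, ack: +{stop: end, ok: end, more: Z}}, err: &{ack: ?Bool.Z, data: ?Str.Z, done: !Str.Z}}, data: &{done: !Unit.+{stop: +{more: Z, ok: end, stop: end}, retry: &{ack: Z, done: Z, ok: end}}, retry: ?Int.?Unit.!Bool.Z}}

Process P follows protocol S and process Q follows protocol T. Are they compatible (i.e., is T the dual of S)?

rec Z ‖ rec Z  ok (μ self-dual)
  &{ack,more,data} ‖ +{ack,more,data}  ok same labels
    case ack:
      &{retry,ack} ‖ +{retry,ack}  ok same labels
        case retry:
          ?Str ‖ !Str  ok
            !Int ‖ ?Int  ok
              +{ok,err,stop} ‖ &{ok,err,stop}  ok same labels
                case ok:
                  Z ‖ Z  ok
                case err:
                  end ‖ end  ok
                case stop:
                  Z ‖ Z  ok
        case ack:
          !Unit ‖ ?Unit  ok
            +{ack,retry} ‖ &{ack,retry}  ok same labels
              case ack:
                ?Bool ‖ !Bool  ok
                  end ‖ end  ok
              case retry:
                +{done,more,err} ‖ &{done,more,err}  ok same labels
                  case done:
                    end ‖ end  ok
                  case more:
                    end ‖ end  ok
                  case err:
                    Z ‖ Z  ok
    case more:
      !Int ‖ ?Int  ok
        &{data,err} ‖ +{data,err}  ok same labels
          case data:
            +{stop,err,ack} ‖ &{stop,err,ack}  ok same labels
              case stop:
                &{retry,more} ‖ +{retry,more}  ok same labels
                  case retry:
                    end ‖ end  ok
                  case more:
                    end ‖ end  ok
              case err:
                +{err,data} ‖ &{err,data}  ok same labels
                  case err:
                    end ‖ end  ok
                  case data:
                    end ‖ end  ok
              case ack:
                &{stop,ok,more} ‖ +{stop,ok,more}  ok same labels
                  case stop:
                    end ‖ end  ok
                  case ok:
                    end ‖ end  ok
                  case more:
                    Z ‖ Z  ok
          case err:
            +{ack,data,done} ‖ &{ack,data,done}  ok same labels
              case ack:
                !Bool ‖ ?Bool  ok
                  Z ‖ Z  ok
              case data:
                !Str ‖ ?Str  ok
                  Z ‖ Z  ok
              case done:
                ?Str ‖ !Str  ok
                  Z ‖ Z  ok
    case data:
      +{done,retry} ‖ &{done,retry}  ok same labels
        case done:
          ?Unit ‖ !Unit  ok
            &{stop,retry} ‖ +{stop,retry}  ok same labels
              case stop:
                &{more,ok,stop} ‖ +{more,ok,stop}  ok same labels
                  case more:
                    Z ‖ Z  ok
                  case ok:
                    end ‖ end  ok
                  case stop:
                    end ‖ end  ok
              case retry:
                +{ack,done,ok} ‖ &{ack,done,ok}  ok same labels
                  case ack:
                    Z ‖ Z  ok
                  case done:
                    Z ‖ Z  ok
                  case ok:
                    end ‖ end  ok
        case retry:
          ?Int ‖ ?Int  ✗ same direction on both sides — not dual

NO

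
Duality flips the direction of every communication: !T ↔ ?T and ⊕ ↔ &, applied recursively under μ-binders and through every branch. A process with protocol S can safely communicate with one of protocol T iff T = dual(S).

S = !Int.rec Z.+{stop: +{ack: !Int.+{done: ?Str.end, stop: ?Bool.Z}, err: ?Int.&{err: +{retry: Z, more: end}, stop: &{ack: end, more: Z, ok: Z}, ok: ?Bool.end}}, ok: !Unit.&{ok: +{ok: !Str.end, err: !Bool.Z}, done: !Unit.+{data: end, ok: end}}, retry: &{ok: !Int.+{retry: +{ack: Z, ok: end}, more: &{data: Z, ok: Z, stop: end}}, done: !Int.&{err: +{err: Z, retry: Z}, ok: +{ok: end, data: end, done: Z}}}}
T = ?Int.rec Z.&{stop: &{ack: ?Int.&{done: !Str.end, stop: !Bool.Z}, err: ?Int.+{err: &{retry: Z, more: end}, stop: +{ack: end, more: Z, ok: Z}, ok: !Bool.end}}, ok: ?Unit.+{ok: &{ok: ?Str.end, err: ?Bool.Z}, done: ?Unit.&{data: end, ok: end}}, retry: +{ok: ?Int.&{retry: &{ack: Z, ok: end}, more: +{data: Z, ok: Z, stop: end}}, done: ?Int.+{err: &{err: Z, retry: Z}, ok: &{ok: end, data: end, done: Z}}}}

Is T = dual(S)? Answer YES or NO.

NO

!Int ‖ ?Int  ✓
  rec Z ‖ rec Z  ✓ (binder kept)
    +{stop,ok,retry} ‖ &{stop,ok,retry}  ✓ labels match
      case stop:
        +{ack,err} ‖ &{ack,err}  ✓ labels match
          case ack:
            !Int ‖ ?Int  ✓
              +{done,stop} ‖ &{done,stop}  ✓ labels match
                case done:
                  ?Str ‖ !Str  ✓
                    end ‖ end  ✓
                case stop:
                  ?Bool ‖ !Bool  ✓
                    Z ‖ Z  ✓
          case err:
            ?Int ‖ ?Int  ✗ same direction on both sides — not dual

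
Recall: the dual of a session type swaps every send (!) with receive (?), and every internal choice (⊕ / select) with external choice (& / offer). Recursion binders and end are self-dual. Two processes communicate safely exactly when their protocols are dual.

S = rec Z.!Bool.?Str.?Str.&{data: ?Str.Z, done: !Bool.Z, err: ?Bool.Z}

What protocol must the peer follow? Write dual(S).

rec Z → rec Z  (binder kept)
  !Bool → ?Bool
    ?Str → !Str
      ?Str → !Str
        &{data,done,err} → +{data,done,err}  (&→⊕)
          [data]
            ?Str → !Str
              dual(Z) = Z
          [done]
            !Bool → ?Bool
              dual(Z) = Z
          [err]
            ?Bool → !Bool
              dual(Z) = Z

rec Z.?Bool.!Str.!Str.+{data: !Str.Z, done: ?Bool.Z, err: !Bool.Z}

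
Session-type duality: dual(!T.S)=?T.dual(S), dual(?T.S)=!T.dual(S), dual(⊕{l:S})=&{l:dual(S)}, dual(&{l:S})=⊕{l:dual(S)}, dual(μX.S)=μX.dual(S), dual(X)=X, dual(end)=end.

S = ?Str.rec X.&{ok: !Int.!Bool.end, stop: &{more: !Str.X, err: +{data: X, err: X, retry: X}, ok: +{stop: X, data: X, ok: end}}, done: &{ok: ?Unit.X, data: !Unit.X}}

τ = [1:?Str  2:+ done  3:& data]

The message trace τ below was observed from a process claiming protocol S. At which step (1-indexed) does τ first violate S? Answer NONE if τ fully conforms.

[1] ?Str  ✓  cont: rec X.…
[2] got + done, protocol expects & ok or & stop or & done  ✗

2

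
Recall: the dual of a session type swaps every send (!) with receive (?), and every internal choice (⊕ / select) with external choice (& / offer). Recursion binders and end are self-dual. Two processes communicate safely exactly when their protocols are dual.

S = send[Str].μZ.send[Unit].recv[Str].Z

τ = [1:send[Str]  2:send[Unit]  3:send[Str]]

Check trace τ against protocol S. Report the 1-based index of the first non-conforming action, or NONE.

[1] send[Str]  ✓  state: μZ.…
[2] send[Unit]  ✓  state: recv[Str].μZ.…
[3] got send[Str], protocol expects recv[Str]  ✗

3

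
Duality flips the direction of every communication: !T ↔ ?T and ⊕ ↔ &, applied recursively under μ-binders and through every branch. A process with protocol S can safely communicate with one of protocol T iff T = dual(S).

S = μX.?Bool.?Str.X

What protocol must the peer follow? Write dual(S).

μX.!Bool.!Str.X

μX → μX  (μ self-dual)
  ?Bool → !Bool
    ?Str → !Str
      X ↦ X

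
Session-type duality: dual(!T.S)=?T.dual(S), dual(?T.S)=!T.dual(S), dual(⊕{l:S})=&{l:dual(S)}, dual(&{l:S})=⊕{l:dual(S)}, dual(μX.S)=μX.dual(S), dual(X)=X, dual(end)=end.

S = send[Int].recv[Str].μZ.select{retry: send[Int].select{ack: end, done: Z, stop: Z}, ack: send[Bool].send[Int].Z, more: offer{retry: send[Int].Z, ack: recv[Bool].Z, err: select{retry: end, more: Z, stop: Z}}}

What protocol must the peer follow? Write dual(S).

recv[Int].send[Str].μZ.offer{retry: recv[Int].offer{ack: end, done: Z, stop: Z}, ack: recv[Bool].recv[Int].Z, more: select{retry: recv[Int].Z, ack: send[Bool].Z, err: offer{retry: end, more: Z, stop: Z}}}

send[Int] ↦ recv[Int]
  recv[Str] ↦ send[Str]
    μZ ↦ μZ  (μ self-dual)
      select{retry,ack,more} ↦ offer{retry,ack,more}  (⊕→&)
        case retry:
          send[Int] ↦ recv[Int]
            select{ack,done,stop} ↦ offer{ack,done,stop}  (⊕→&)
              case ack:
                end self-dual
              case done:
                Z self-dual
              case stop:
                Z self-dual
        case ack:
          send[Bool] ↦ recv[Bool]
            send[Int] ↦ recv[Int]
              Z self-dual
        case more:
          offer{retry,ack,err} ↦ select{retry,ack,err}  (&→⊕)
            case retry:
              send[Int] ↦ recv[Int]
                Z self-dual
            case ack:
              recv[Bool] ↦ send[Bool]
                Z self-dual
            case err:
              select{retry,more,stop} ↦ offer{retry,more,stop}  (⊕→&)
                case retry:
                  end self-dual
                case more:
                  Z self-dual
                case stop:
                  Z self-dual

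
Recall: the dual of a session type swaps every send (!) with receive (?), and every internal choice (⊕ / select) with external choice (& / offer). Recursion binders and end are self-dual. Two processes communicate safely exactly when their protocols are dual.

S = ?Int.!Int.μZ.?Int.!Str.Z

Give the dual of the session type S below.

?Int ↦ !Int
  !Int ↦ ?Int
    μZ ↦ μZ  (binder kept)
      ?Int ↦ !Int
        !Str ↦ ?Str
          dual(Z) = Z

!Int.?Int.μZ.!Int.?Str.Z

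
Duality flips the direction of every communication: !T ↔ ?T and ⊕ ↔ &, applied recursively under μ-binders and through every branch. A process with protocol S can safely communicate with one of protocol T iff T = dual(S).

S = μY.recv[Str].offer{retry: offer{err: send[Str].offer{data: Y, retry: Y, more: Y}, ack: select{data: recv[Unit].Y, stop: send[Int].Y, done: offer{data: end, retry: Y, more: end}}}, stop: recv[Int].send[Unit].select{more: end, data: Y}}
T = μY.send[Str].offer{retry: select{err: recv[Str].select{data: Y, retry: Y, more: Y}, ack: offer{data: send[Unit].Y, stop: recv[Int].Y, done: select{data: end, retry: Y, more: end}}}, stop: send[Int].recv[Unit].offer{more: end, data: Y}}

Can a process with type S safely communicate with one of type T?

NO

μY vs μY  ✓ (μ self-dual)
  recv[Str] vs send[Str]  ✓
    offer{retry,stop} vs offer{retry,stop}  ✗ choice polarity not flipped — not dual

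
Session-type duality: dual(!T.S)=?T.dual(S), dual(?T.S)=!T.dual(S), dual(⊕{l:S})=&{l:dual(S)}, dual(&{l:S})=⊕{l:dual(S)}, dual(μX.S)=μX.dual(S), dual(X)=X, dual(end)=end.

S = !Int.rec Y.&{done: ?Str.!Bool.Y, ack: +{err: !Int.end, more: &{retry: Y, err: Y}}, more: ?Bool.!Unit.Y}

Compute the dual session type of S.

!Int = ?Int
  rec Y = rec Y  (binder kept)
    &{done,ack,more} = +{done,ack,more}  (offer→select)
      case done:
        ?Str = !Str
          !Bool = ?Bool
            Y ↦ Y
      case ack:
        +{err,more} = &{err,more}  (select→offer)
          case err:
            !Int = ?Int
              end ↦ end
          case more:
            &{retry,err} = +{retry,err}  (offer→select)
              case retry:
                Y ↦ Y
              case err:
                Y ↦ Y
      case more:
        ?Bool = !Bool
          !Unit = ?Unit
            Y ↦ Y

?Int.rec Y.+{done: !Str.?Bool.Y, ack: &{err: ?Int.end, more: +{retry: Y, err: Y}}, more: !Bool.?Unit.Y}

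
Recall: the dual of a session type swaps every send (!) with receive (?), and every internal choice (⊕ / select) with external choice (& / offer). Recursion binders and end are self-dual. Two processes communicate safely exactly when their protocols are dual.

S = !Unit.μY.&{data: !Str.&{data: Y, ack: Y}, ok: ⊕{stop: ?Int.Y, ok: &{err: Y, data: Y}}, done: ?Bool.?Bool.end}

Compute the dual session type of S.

!Unit ↦ ?Unit
  μY ↦ μY  (μ self-dual)
    &{data,ok,done} ↦ ⊕{data,ok,done}  (&→⊕)
      case data:
        !Str ↦ ?Str
          &{data,ack} ↦ ⊕{data,ack}  (&→⊕)
            case data:
              Y self-dual
            case ack:
              Y self-dual
      case ok:
        ⊕{stop,ok} ↦ &{stop,ok}  (select→offer)
          case stop:
            ?Int ↦ !Int
              Y self-dual
          case ok:
            &{err,data} ↦ ⊕{err,data}  (&→⊕)
              case err:
                Y self-dual
              case data:
                Y self-dual
      case done:
        ?Bool ↦ !Bool
          ?Bool ↦ !Bool
            end self-dual

?Unit.μY.⊕{data: ?Str.⊕{data: Y, ack: Y}, ok: &{stop: !Int.Y, ok: ⊕{err: Y, data: Y}}, done: !Bool.!Bool.end}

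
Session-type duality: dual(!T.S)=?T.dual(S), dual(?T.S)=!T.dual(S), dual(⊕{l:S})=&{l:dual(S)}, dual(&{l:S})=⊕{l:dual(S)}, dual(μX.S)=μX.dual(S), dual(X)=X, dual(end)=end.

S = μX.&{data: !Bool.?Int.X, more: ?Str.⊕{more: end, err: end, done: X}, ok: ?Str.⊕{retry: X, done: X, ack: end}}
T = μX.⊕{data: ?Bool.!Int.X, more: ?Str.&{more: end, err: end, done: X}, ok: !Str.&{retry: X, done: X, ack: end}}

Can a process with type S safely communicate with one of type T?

NO

μX | μX  match (μ self-dual)
  &{data,more,ok} | ⊕{data,more,ok}  match same labels
    [data]
      !Bool | ?Bool  match
        ?Int | !Int  match
          X | X  match
    [more]
      ?Str | ?Str  ✗ same direction on both sides — not dual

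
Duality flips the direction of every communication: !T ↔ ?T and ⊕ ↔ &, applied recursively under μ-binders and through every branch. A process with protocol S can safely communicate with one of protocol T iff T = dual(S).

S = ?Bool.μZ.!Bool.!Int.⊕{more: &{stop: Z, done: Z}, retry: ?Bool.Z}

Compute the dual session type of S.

!Bool.μZ.?Bool.?Int.&{more: ⊕{stop: Z, done: Z}, retry: !Bool.Z}

?Bool ↦ !Bool
  μZ ↦ μZ  (binder kept)
    !Bool ↦ ?Bool
      !Int ↦ ?Int
        ⊕{more,retry} ↦ &{more,retry}  (select→offer)
          [more]
            &{stop,done} ↦ ⊕{stop,done}  (offer→select)
              [stop]
                Z self-dual
              [done]
                Z self-dual
          [retry]
            ?Bool ↦ !Bool
              Z self-dual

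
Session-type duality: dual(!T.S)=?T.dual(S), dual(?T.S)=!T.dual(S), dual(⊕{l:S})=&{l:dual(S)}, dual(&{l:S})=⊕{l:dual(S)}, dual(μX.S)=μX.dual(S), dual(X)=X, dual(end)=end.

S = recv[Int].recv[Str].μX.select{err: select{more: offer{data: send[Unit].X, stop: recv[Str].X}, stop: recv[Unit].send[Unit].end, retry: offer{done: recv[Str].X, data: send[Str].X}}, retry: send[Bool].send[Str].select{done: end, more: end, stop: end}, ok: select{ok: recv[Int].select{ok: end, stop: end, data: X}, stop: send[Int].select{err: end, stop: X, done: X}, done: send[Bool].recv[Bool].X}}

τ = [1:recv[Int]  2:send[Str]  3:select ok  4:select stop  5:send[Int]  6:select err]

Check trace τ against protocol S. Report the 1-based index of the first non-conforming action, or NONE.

2

step 1: recv[Int]  match  state: recv[Str].μX.…
step 2: got send[Str], protocol expects recv[Str]  ✗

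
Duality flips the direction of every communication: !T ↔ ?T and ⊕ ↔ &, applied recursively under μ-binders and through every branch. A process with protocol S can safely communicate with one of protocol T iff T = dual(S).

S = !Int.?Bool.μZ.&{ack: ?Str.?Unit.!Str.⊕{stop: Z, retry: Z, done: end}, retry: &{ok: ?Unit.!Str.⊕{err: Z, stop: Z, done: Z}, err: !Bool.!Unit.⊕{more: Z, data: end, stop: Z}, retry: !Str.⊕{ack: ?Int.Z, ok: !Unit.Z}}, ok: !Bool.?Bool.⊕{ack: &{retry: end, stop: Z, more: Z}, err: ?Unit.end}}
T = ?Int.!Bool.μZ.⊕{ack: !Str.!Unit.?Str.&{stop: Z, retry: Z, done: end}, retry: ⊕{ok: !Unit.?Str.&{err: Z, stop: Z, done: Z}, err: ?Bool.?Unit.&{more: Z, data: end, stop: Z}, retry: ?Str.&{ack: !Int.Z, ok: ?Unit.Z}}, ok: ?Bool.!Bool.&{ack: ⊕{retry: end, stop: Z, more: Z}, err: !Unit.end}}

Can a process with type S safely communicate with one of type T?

!Int vs ?Int  ok
  ?Bool vs !Bool  ok
    μZ vs μZ  ok (μ self-dual)
      &{ack,retry,ok} vs ⊕{ack,retry,ok}  ok same labels
        [ack]
          ?Str vs !Str  ok
            ?Unit vs !Unit  ok
              !Str vs ?Str  ok
                ⊕{stop,retry,done} vs &{stop,retry,done}  ok same labels
                  [stop]
                    Z vs Z  ok
                  [retry]
                    Z vs Z  ok
                  [done]
                    end vs end  ok
        [retry]
          &{ok,err,retry} vs ⊕{ok,err,retry}  ok same labels
            [ok]
              ?Unit vs !Unit  ok
                !Str vs ?Str  ok
                  ⊕{err,stop,done} vs &{err,stop,done}  ok same labels
                    [err]
                      Z vs Z  ok
                    [stop]
                      Z vs Z  ok
                    [done]
                      Z vs Z  ok
            [err]
              !Bool vs ?Bool  ok
                !Unit vs ?Unit  ok
                  ⊕{more,data,stop} vs &{more,data,stop}  ok same labels
                    [more]
                      Z vs Z  ok
                    [data]
                      end vs end  ok
                    [stop]
                      Z vs Z  ok
            [retry]
              !Str vs ?Str  ok
                ⊕{ack,ok} vs &{ack,ok}  ok same labels
                  [ack]
                    ?Int vs !Int  ok
                      Z vs Z  ok
                  [ok]
                    !Unit vs ?Unit  ok
                      Z vs Z  ok
        [ok]
          !Bool vs ?Bool  ok
            ?Bool vs !Bool  ok
              ⊕{ack,err} vs &{ack,err}  ok same labels
                [ack]
                  &{retry,stop,more} vs ⊕{retry,stop,more}  ok same labels
                    [retry]
                      end vs end  ok
                    [stop]
                      Z vs Z  ok
                    [more]
                      Z vs Z  ok
                [err]
                  ?Unit vs !Unit  ok
                    end vs end  ok

YES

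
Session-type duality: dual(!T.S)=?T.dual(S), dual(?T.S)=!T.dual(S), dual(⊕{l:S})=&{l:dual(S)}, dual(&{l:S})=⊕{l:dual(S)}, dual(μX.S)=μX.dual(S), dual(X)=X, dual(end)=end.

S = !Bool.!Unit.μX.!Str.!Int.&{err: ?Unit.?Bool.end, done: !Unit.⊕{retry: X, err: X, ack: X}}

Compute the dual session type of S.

?Bool.?Unit.μX.?Str.?Int.⊕{err: !Unit.!Bool.end, done: ?Unit.&{retry: X, err: X, ack: X}}

!Bool ↦ ?Bool
  !Unit ↦ ?Unit
    μX ↦ μX  (binder kept)
      !Str ↦ ?Str
        !Int ↦ ?Int
          &{err,done} ↦ ⊕{err,done}  (external→internal)
            • err:
              ?Unit ↦ !Unit
                ?Bool ↦ !Bool
                  end ↦ end
            • done:
              !Unit ↦ ?Unit
                ⊕{retry,err,ack} ↦ &{retry,err,ack}  (⊕→&)
                  • retry:
                    X ↦ X
                  • err:
                    X ↦ X
                  • ack:
                    X ↦ X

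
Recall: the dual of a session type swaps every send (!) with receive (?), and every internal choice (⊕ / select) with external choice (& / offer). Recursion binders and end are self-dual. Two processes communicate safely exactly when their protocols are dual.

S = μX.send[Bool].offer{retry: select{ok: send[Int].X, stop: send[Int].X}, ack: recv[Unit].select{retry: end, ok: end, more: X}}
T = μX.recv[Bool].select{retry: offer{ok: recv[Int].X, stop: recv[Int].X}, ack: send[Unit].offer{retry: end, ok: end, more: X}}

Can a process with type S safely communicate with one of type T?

μX vs μX  match (binder kept)
  send[Bool] vs recv[Bool]  match
    offer{retry,ack} vs select{retry,ack}  match labels match
      case retry:
        select{ok,stop} vs offer{ok,stop}  match labels match
          case ok:
            send[Int] vs recv[Int]  match
              X vs X  match
          case stop:
            send[Int] vs recv[Int]  match
              X vs X  match
      case ack:
        recv[Unit] vs send[Unit]  match
          select{retry,ok,more} vs offer{retry,ok,more}  match labels match
            case retry:
              end vs end  match
            case ok:
              end vs end  match
            case more:
              X vs X  match

YES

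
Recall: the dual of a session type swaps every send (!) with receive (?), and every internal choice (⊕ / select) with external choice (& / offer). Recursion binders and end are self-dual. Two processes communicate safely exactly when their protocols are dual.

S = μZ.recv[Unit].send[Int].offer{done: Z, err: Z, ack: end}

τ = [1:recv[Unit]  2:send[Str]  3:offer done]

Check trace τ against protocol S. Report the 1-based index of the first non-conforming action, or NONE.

[1] recv[Unit]  match  now at send[Int].offer{done: μZ.…, err: μZ.…, ack: end}
[2] got send[Str], protocol expects send[Int]  ✗

2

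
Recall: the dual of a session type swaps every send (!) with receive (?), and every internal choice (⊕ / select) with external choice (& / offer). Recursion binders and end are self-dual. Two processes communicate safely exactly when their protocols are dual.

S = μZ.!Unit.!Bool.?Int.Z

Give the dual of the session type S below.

μZ.?Unit.?Bool.!Int.Z

μZ ↦ μZ  (rec unchanged)
  !Unit ↦ ?Unit
    !Bool ↦ ?Bool
      ?Int ↦ !Int
        dual(Z) = Z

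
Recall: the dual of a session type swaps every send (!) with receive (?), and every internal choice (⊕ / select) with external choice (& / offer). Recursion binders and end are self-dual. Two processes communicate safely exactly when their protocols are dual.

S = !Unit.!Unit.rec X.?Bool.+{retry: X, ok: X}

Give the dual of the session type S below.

!Unit = ?Unit
  !Unit = ?Unit
    rec X = rec X  (binder kept)
      ?Bool = !Bool
        +{retry,ok} = &{retry,ok}  (⊕→&)
          • retry:
            X ↦ X
          • ok:
            X ↦ X

?Unit.?Unit.rec X.!Bool.&{retry: X, ok: X}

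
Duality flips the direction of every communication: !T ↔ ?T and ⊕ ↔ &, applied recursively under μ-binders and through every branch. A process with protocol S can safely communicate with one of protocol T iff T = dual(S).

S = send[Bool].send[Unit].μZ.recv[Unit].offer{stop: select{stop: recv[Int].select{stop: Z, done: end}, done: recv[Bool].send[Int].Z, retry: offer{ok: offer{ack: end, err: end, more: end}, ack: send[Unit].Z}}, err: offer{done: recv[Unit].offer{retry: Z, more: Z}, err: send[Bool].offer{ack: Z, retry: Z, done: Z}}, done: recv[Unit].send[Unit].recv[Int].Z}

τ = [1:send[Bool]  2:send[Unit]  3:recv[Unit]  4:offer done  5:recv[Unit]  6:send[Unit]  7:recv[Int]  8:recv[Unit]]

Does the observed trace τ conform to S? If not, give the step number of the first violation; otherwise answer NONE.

NONE

[1] send[Bool]  ok  state: send[Unit].μZ.…
[2] send[Unit]  ok  state: μZ.…
[3] recv[Unit]  ok  state: offer{stop: select{stop: recv[Int].select{stop: μZ.…, done: end}, done: recv[Bool].send[Int].μZ.…, retry: offer{ok: offer{ack: end, err: end, more: end}, ack: send[Unit].μZ.…}}, err: offer{done: recv[Unit].offer{retry: μZ.…, more: μZ.…}, err: send[Bool].offer{ack: μZ.…, retry: μZ.…, done: μZ.…}}, done: recv[Unit].send[Unit].recv[Int].μZ.…}
[4] offer done  ok  state: recv[Unit].send[Unit].recv[Int].μZ.…
[5] recv[Unit]  ok  state: send[Unit].recv[Int].μZ.…
[6] send[Unit]  ok  state: recv[Int].μZ.…
[7] recv[Int]  ok  state: μZ.…
[8] recv[Unit]  ok  state: offer{stop: select{stop: recv[Int].select{stop: μZ.…, done: end}, done: recv[Bool].send[Int].μZ.…, retry: offer{ok: offer{ack: end, err: end, more: end}, ack: send[Unit].μZ.…}}, err: offer{done: recv[Unit].offer{retry: μZ.…, more: μZ.…}, err: send[Bool].offer{ack: μZ.…, retry: μZ.…, done: μZ.…}}, done: recv[Unit].send[Unit].recv[Int].μZ.…}
trace exhausted — no violation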